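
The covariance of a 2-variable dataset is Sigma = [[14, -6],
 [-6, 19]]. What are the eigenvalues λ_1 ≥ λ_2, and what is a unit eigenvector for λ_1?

Step 1 — characteristic polynomial of 2×2 Sigma:
  det(Sigma - λI) = λ² - trace · λ + det = 0.
  trace = 14 + 19 = 33, det = 14·19 - (-6)² = 230.
Step 2 — discriminant:
  Δ = trace² - 4·det = 1089 - 920 = 169.
Step 3 — eigenvalues:
  λ = (trace ± √Δ)/2 = (33 ± 13)/2,
  λ_1 = 23,  λ_2 = 10.

Step 4 — unit eigenvector for λ_1: solve (Sigma - λ_1 I)v = 0. First row:
  (14 - 23)·v_x + (-6)·v_y = 0, i.e. (-9)·v_x + (-6)·v_y = 0,
  so v ∝ (b, λ_1 - a) = (-6, 9); multiply by -1 so the first entry is positive: u = (6, -9).
  ||u|| = √((6)² + (-9)²) = √(117) ≈ 10.8167,
  v_1 = u/||u|| ≈ (0.5547, -0.8321) (||v_1|| = 1).

λ_1 = 23,  λ_2 = 10;  v_1 ≈ (0.5547, -0.8321)


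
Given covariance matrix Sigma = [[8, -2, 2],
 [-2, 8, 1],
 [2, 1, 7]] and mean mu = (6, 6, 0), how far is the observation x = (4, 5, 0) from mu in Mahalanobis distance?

Step 1 — centre the observation: (x - mu) = (-2, -1, 0).

Step 2 — invert Sigma (cofactor / det for 3×3, or solve directly):
  Sigma^{-1} = [[0.1478, 0.043, -0.0484],
 [0.043, 0.1398, -0.0323],
 [-0.0484, -0.0323, 0.1613]].

Step 3 — form the quadratic (x - mu)^T · Sigma^{-1} · (x - mu):
  Sigma^{-1} · (x - mu) = (-0.3387, -0.2258, 0.129).
  (x - mu)^T · [Sigma^{-1} · (x - mu)] = (-2)·(-0.3387) + (-1)·(-0.2258) + (0)·(0.129) = 0.9032.

Step 4 — take square root: d = √(0.9032) ≈ 0.9504.

d(x, mu) = √(0.9032) ≈ 0.9504


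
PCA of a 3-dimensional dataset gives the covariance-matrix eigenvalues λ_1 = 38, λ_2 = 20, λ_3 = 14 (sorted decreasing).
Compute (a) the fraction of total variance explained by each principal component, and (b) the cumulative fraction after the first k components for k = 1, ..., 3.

Step 1 — total variance = trace(Sigma) = Σ λ_i = 38 + 20 + 14 = 72.

Step 2 — fraction explained by component i = λ_i / Σ λ:
  PC1: 38/72 = 0.5278
  PC2: 20/72 = 0.2778
  PC3: 14/72 = 0.1944

Step 3 — cumulative fraction after k components = (λ_1 + ... + λ_k) / Σ λ:
  k = 1: 38/72 = 0.5278
  k = 2: (38 + 20)/72 = 58/72 = 0.8056
  k = 3: (38 + 20 + 14)/72 = 72/72 = 1

Summary (fraction, with percent):

explained: PC1 0.5278 (52.78%), PC2 0.2778 (27.78%), PC3 0.1944 (19.44%);  cumulative: 0.5278, 0.8056, 1


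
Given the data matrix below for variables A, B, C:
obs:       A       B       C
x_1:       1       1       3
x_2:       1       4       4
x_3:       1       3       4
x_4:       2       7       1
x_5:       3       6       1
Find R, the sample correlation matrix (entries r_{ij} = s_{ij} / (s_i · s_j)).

Step 1 — column means:
  mean(A) = (1 + 1 + 1 + 2 + 3) / 5 = 8/5 = 1.6
  mean(B) = (1 + 4 + 3 + 7 + 6) / 5 = 21/5 = 4.2
  mean(C) = (3 + 4 + 4 + 1 + 1) / 5 = 13/5 = 2.6

Step 2 — sample variances and covariances s[i,j] = (1/(n-1)) · Σ_k (x_{k,i} - mean_i) · (x_{k,j} - mean_j), with n-1 = 4:
  s[A,A] = ((-0.6)·(-0.6) + (-0.6)·(-0.6) + (-0.6)·(-0.6) + (0.4)·(0.4) + (1.4)·(1.4)) / 4 = 3.2/4 = 0.8
  s[A,B] = ((-0.6)·(-3.2) + (-0.6)·(-0.2) + (-0.6)·(-1.2) + (0.4)·(2.8) + (1.4)·(1.8)) / 4 = 6.4/4 = 1.6
  s[A,C] = ((-0.6)·(0.4) + (-0.6)·(1.4) + (-0.6)·(1.4) + (0.4)·(-1.6) + (1.4)·(-1.6)) / 4 = -4.8/4 = -1.2
  s[B,B] = ((-3.2)·(-3.2) + (-0.2)·(-0.2) + (-1.2)·(-1.2) + (2.8)·(2.8) + (1.8)·(1.8)) / 4 = 22.8/4 = 5.7
  s[B,C] = ((-3.2)·(0.4) + (-0.2)·(1.4) + (-1.2)·(1.4) + (2.8)·(-1.6) + (1.8)·(-1.6)) / 4 = -10.6/4 = -2.65
  s[C,C] = ((0.4)·(0.4) + (1.4)·(1.4) + (1.4)·(1.4) + (-1.6)·(-1.6) + (-1.6)·(-1.6)) / 4 = 9.2/4 = 2.3
  Sample standard deviations s_i = √(s[i,i]):
  s(A) = √(0.8) = 0.8944
  s(B) = √(5.7) = 2.3875
  s(C) = √(2.3) = 1.5166

Step 3 — r_{ij} = s_{ij} / (s_i · s_j):
  r[A,A] = 1 (diagonal).
  r[A,B] = 1.6 / (0.8944 · 2.3875) = 1.6 / 2.1354 = 0.7493
  r[A,C] = -1.2 / (0.8944 · 1.5166) = -1.2 / 1.3565 = -0.8847
  r[B,B] = 1 (diagonal).
  r[B,C] = -2.65 / (2.3875 · 1.5166) = -2.65 / 3.6208 = -0.7319
  r[C,C] = 1 (diagonal).

R is symmetric with unit diagonal. Assembling:

R = [[1, 0.7493, -0.8847],
 [0.7493, 1, -0.7319],
 [-0.8847, -0.7319, 1]]


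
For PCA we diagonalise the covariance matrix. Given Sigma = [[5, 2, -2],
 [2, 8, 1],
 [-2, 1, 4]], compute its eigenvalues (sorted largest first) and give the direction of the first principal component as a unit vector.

Step 1 — characteristic polynomial p(λ) = det(λI - Sigma) = λ³ - tr·λ² + c_1·λ - det, where tr = trace, c_1 = sum of the principal 2×2 minors, det = det(Sigma):
  tr = 5 + 8 + 4 = 17,
  c_1 = (5·8 - (2)²) + (5·4 - (-2)²) + (8·4 - (1)²) = 36 + 16 + 31 = 83,
  det = 5·(8·4 - (1)²) - (2)·((2)·4 - (1)·(-2)) + (-2)·((2)·(1) - 8·(-2)) = 5·(31) - (2)·(10) + (-2)·(18) = 99.
  So p(λ) = λ³ - 17λ² + 83λ - 99.
Step 2 — look for an integer root (rational root theorem: any rational root is an integer divisor of 99). Testing λ = 9:
  p(9) = 729 - 1377 + 747 - 99 = 0  ✓
  Dividing out (λ - 9): p(λ) = (λ - 9)(λ² - 8λ + 11).
Step 3 — remaining eigenvalues from the quadratic λ² - 8λ + 11 = 0:
  Δ = 8² - 4·11 = 64 - 44 = 20,  λ = (8 ± √20)/2 = (8 ± 4.4721)/2 ≈ 6.2361 or 1.7639.
  Sorted: λ_1 = 9,  λ_2 = 6.2361,  λ_3 = 1.7639  (check: sum = 17 = tr ✓).

Step 4 — unit eigenvector for λ_1 = 9: v spans the null space of (Sigma - λ_1 I), whose rows are
  r_1 = (-4, 2, -2),  r_2 = (2, -1, 1),  r_3 = (-2, 1, -5).
  v is orthogonal to every row, so take v ∝ r_1 × r_3 = ((2)·(-5) - (-2)·(1), (-2)·(-2) - (-4)·(-5), (-4)·(1) - (2)·(-2)) = (-8, -16, 0).
  Rescale (divide by 8; multiply by -1 so the first nonzero entry is positive): u = (1, 2, 0).
  ||u|| = √((1)² + (2)² + (0)²) = √(5) ≈ 2.2361,  v_1 = u/||u|| ≈ (0.4472, 0.8944, 0) (||v_1|| = 1).

λ_1 = 9,  λ_2 = 6.2361,  λ_3 = 1.7639;  v_1 ≈ (0.4472, 0.8944, 0)


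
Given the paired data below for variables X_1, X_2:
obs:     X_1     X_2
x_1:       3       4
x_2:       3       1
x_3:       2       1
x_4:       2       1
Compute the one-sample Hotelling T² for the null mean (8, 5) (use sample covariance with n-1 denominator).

Step 1 — sample mean vector:
  mean(X_1) = (3 + 3 + 2 + 2) / 4 = 10/4 = 2.5
  mean(X_2) = (4 + 1 + 1 + 1) / 4 = 7/4 = 1.75
  x̄ = (2.5, 1.75),  deviation x̄ - mu_0 = (2.5, 1.75) - (8, 5) = (-5.5, -3.25).

Step 2 — sample covariance matrix, S[i,j] = (1/(n-1)) · Σ_k (x_{k,i} - mean_i) · (x_{k,j} - mean_j), divisor n-1 = 3:
  S[X_1,X_1] = ((0.5)·(0.5) + (0.5)·(0.5) + (-0.5)·(-0.5) + (-0.5)·(-0.5)) / 3 = 1/3 = 0.3333
  S[X_1,X_2] = ((0.5)·(2.25) + (0.5)·(-0.75) + (-0.5)·(-0.75) + (-0.5)·(-0.75)) / 3 = 1.5/3 = 0.5
  S[X_2,X_2] = ((2.25)·(2.25) + (-0.75)·(-0.75) + (-0.75)·(-0.75) + (-0.75)·(-0.75)) / 3 = 6.75/3 = 2.25
  S = [[0.3333, 0.5],
 [0.5, 2.25]].

Step 3 — invert S. det(S) = 0.3333·2.25 - (0.5)² = 0.5.
  S^{-1} = (1/det) · [[d, -b], [-b, a]] = [[4.5, -1],
 [-1, 0.6667]].

Step 4 — quadratic form (x̄ - mu_0)^T · S^{-1} · (x̄ - mu_0):
  S^{-1} · (x̄ - mu_0) = (-21.5, 3.3333),
  (x̄ - mu_0)^T · [...] = (-5.5)·(-21.5) + (-3.25)·(3.3333) = 107.4167.

Step 5 — scale by n: T² = 4 · 107.4167 = 429.6667.

T² ≈ 429.6667


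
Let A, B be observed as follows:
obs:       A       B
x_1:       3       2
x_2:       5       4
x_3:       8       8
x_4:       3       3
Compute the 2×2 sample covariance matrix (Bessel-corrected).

Step 1 — column means:
  mean(A) = (3 + 5 + 8 + 3) / 4 = 19/4 = 4.75
  mean(B) = (2 + 4 + 8 + 3) / 4 = 17/4 = 4.25

Step 2 — sample covariance S[i,j] = (1/(n-1)) · Σ_k (x_{k,i} - mean_i) · (x_{k,j} - mean_j), with n-1 = 3.
  S[A,A] = ((-1.75)·(-1.75) + (0.25)·(0.25) + (3.25)·(3.25) + (-1.75)·(-1.75)) / 3 = 16.75/3 = 5.5833
  S[A,B] = ((-1.75)·(-2.25) + (0.25)·(-0.25) + (3.25)·(3.75) + (-1.75)·(-1.25)) / 3 = 18.25/3 = 6.0833
  S[B,B] = ((-2.25)·(-2.25) + (-0.25)·(-0.25) + (3.75)·(3.75) + (-1.25)·(-1.25)) / 3 = 20.75/3 = 6.9167

S is symmetric (S[j,i] = S[i,j]). Assembling:

S = [[5.5833, 6.0833],
 [6.0833, 6.9167]]


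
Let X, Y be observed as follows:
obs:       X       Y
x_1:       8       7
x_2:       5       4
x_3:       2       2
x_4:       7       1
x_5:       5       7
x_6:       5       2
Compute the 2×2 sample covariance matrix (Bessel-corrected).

Step 1 — column means:
  mean(X) = (8 + 5 + 2 + 7 + 5 + 5) / 6 = 32/6 = 5.3333
  mean(Y) = (7 + 4 + 2 + 1 + 7 + 2) / 6 = 23/6 = 3.8333

Step 2 — sample covariance S[i,j] = (1/(n-1)) · Σ_k (x_{k,i} - mean_i) · (x_{k,j} - mean_j), with n-1 = 5.
  S[X,X] = ((2.6667)·(2.6667) + (-0.3333)·(-0.3333) + (-3.3333)·(-3.3333) + (1.6667)·(1.6667) + (-0.3333)·(-0.3333) + (-0.3333)·(-0.3333)) / 5 = 21.3333/5 = 4.2667
  S[X,Y] = ((2.6667)·(3.1667) + (-0.3333)·(0.1667) + (-3.3333)·(-1.8333) + (1.6667)·(-2.8333) + (-0.3333)·(3.1667) + (-0.3333)·(-1.8333)) / 5 = 9.3333/5 = 1.8667
  S[Y,Y] = ((3.1667)·(3.1667) + (0.1667)·(0.1667) + (-1.8333)·(-1.8333) + (-2.8333)·(-2.8333) + (3.1667)·(3.1667) + (-1.8333)·(-1.8333)) / 5 = 34.8333/5 = 6.9667

S is symmetric (S[j,i] = S[i,j]). Assembling:

S = [[4.2667, 1.8667],
 [1.8667, 6.9667]]


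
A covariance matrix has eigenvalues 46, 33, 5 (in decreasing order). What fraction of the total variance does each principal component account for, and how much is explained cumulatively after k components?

Step 1 — total variance = trace(Sigma) = Σ λ_i = 46 + 33 + 5 = 84.

Step 2 — fraction explained by component i = λ_i / Σ λ:
  PC1: 46/84 = 0.5476
  PC2: 33/84 = 0.3929
  PC3: 5/84 = 0.0595

Step 3 — cumulative fraction after k components = (λ_1 + ... + λ_k) / Σ λ:
  k = 1: 46/84 = 0.5476
  k = 2: (46 + 33)/84 = 79/84 = 0.9405
  k = 3: (46 + 33 + 5)/84 = 84/84 = 1

Summary (fraction, with percent):

explained: PC1 0.5476 (54.76%), PC2 0.3929 (39.29%), PC3 0.0595 (5.95%);  cumulative: 0.5476, 0.9405, 1


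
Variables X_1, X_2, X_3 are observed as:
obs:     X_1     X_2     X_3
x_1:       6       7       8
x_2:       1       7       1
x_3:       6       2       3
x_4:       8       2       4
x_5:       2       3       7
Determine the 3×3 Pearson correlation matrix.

Step 1 — column means:
  mean(X_1) = (6 + 1 + 6 + 8 + 2) / 5 = 23/5 = 4.6
  mean(X_2) = (7 + 7 + 2 + 2 + 3) / 5 = 21/5 = 4.2
  mean(X_3) = (8 + 1 + 3 + 4 + 7) / 5 = 23/5 = 4.6

Step 2 — sample variances and covariances s[i,j] = (1/(n-1)) · Σ_k (x_{k,i} - mean_i) · (x_{k,j} - mean_j), with n-1 = 4:
  s[X_1,X_1] = ((1.4)·(1.4) + (-3.6)·(-3.6) + (1.4)·(1.4) + (3.4)·(3.4) + (-2.6)·(-2.6)) / 4 = 35.2/4 = 8.8
  s[X_1,X_2] = ((1.4)·(2.8) + (-3.6)·(2.8) + (1.4)·(-2.2) + (3.4)·(-2.2) + (-2.6)·(-1.2)) / 4 = -13.6/4 = -3.4
  s[X_1,X_3] = ((1.4)·(3.4) + (-3.6)·(-3.6) + (1.4)·(-1.6) + (3.4)·(-0.6) + (-2.6)·(2.4)) / 4 = 7.2/4 = 1.8
  s[X_2,X_2] = ((2.8)·(2.8) + (2.8)·(2.8) + (-2.2)·(-2.2) + (-2.2)·(-2.2) + (-1.2)·(-1.2)) / 4 = 26.8/4 = 6.7
  s[X_2,X_3] = ((2.8)·(3.4) + (2.8)·(-3.6) + (-2.2)·(-1.6) + (-2.2)·(-0.6) + (-1.2)·(2.4)) / 4 = 1.4/4 = 0.35
  s[X_3,X_3] = ((3.4)·(3.4) + (-3.6)·(-3.6) + (-1.6)·(-1.6) + (-0.6)·(-0.6) + (2.4)·(2.4)) / 4 = 33.2/4 = 8.3
  Sample standard deviations s_i = √(s[i,i]):
  s(X_1) = √(8.8) = 2.9665
  s(X_2) = √(6.7) = 2.5884
  s(X_3) = √(8.3) = 2.881

Step 3 — r_{ij} = s_{ij} / (s_i · s_j):
  r[X_1,X_1] = 1 (diagonal).
  r[X_1,X_2] = -3.4 / (2.9665 · 2.5884) = -3.4 / 7.6785 = -0.4428
  r[X_1,X_3] = 1.8 / (2.9665 · 2.881) = 1.8 / 8.5463 = 0.2106
  r[X_2,X_2] = 1 (diagonal).
  r[X_2,X_3] = 0.35 / (2.5884 · 2.881) = 0.35 / 7.4572 = 0.0469
  r[X_3,X_3] = 1 (diagonal).

R is symmetric with unit diagonal. Assembling:

R = [[1, -0.4428, 0.2106],
 [-0.4428, 1, 0.0469],
 [0.2106, 0.0469, 1]]


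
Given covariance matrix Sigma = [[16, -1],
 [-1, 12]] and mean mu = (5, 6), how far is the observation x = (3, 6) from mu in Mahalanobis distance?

Step 1 — centre the observation: (x - mu) = (-2, 0).

Step 2 — invert Sigma. det(Sigma) = 16·12 - (-1)² = 191.
  Sigma^{-1} = (1/det) · [[d, -b], [-b, a]] = [[0.0628, 0.0052],
 [0.0052, 0.0838]].

Step 3 — form the quadratic (x - mu)^T · Sigma^{-1} · (x - mu):
  Sigma^{-1} · (x - mu) = (-0.1257, -0.0105).
  (x - mu)^T · [Sigma^{-1} · (x - mu)] = (-2)·(-0.1257) + (0)·(-0.0105) = 0.2513.

Step 4 — take square root: d = √(0.2513) ≈ 0.5013.

d(x, mu) = √(0.2513) ≈ 0.5013


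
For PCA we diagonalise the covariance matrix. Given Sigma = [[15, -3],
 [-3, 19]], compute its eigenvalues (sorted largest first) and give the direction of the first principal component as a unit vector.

Step 1 — characteristic polynomial of 2×2 Sigma:
  det(Sigma - λI) = λ² - trace · λ + det = 0.
  trace = 15 + 19 = 34, det = 15·19 - (-3)² = 276.
Step 2 — discriminant:
  Δ = trace² - 4·det = 1156 - 1104 = 52.
Step 3 — eigenvalues:
  λ = (trace ± √Δ)/2 = (34 ± 7.2111)/2,
  λ_1 = 20.6056,  λ_2 = 13.3944.

Step 4 — unit eigenvector for λ_1: solve (Sigma - λ_1 I)v = 0. First row:
  (15 - 20.6056)·v_x + (-3)·v_y = 0, i.e. (-5.6056)·v_x + (-3)·v_y = 0,
  so v ∝ (b, λ_1 - a) = (-3, 5.6056); multiply by -1 so the first entry is positive: u = (3, -5.6056).
  ||u|| = √((3)² + (-5.6056)²) = √(40.4222) ≈ 6.3578,
  v_1 = u/||u|| ≈ (0.4719, -0.8817) (||v_1|| = 1).

λ_1 = 20.6056,  λ_2 = 13.3944;  v_1 ≈ (0.4719, -0.8817)


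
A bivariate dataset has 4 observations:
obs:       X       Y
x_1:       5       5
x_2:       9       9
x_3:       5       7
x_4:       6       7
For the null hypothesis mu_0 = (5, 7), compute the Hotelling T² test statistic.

Step 1 — sample mean vector:
  mean(X) = (5 + 9 + 5 + 6) / 4 = 25/4 = 6.25
  mean(Y) = (5 + 9 + 7 + 7) / 4 = 28/4 = 7
  x̄ = (6.25, 7),  deviation x̄ - mu_0 = (6.25, 7) - (5, 7) = (1.25, 0).

Step 2 — sample covariance matrix, S[i,j] = (1/(n-1)) · Σ_k (x_{k,i} - mean_i) · (x_{k,j} - mean_j), divisor n-1 = 3:
  S[X,X] = ((-1.25)·(-1.25) + (2.75)·(2.75) + (-1.25)·(-1.25) + (-0.25)·(-0.25)) / 3 = 10.75/3 = 3.5833
  S[X,Y] = ((-1.25)·(-2) + (2.75)·(2) + (-1.25)·(0) + (-0.25)·(0)) / 3 = 8/3 = 2.6667
  S[Y,Y] = ((-2)·(-2) + (2)·(2) + (0)·(0) + (0)·(0)) / 3 = 8/3 = 2.6667
  S = [[3.5833, 2.6667],
 [2.6667, 2.6667]].

Step 3 — invert S. det(S) = 3.5833·2.6667 - (2.6667)² = 2.4444.
  S^{-1} = (1/det) · [[d, -b], [-b, a]] = [[1.0909, -1.0909],
 [-1.0909, 1.4659]].

Step 4 — quadratic form (x̄ - mu_0)^T · S^{-1} · (x̄ - mu_0):
  S^{-1} · (x̄ - mu_0) = (1.3636, -1.3636),
  (x̄ - mu_0)^T · [...] = (1.25)·(1.3636) + (0)·(-1.3636) = 1.7045.

Step 5 — scale by n: T² = 4 · 1.7045 = 6.8182.

T² ≈ 6.8182


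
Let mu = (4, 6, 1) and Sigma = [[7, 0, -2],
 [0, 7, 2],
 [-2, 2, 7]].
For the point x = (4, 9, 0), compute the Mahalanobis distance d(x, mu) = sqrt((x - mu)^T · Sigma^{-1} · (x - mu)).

Step 1 — centre the observation: (x - mu) = (0, 3, -1).

Step 2 — invert Sigma (cofactor / det for 3×3, or solve directly):
  Sigma^{-1} = [[0.1568, -0.0139, 0.0488],
 [-0.0139, 0.1568, -0.0488],
 [0.0488, -0.0488, 0.1707]].

Step 3 — form the quadratic (x - mu)^T · Sigma^{-1} · (x - mu):
  Sigma^{-1} · (x - mu) = (-0.0906, 0.5192, -0.3171).
  (x - mu)^T · [Sigma^{-1} · (x - mu)] = (0)·(-0.0906) + (3)·(0.5192) + (-1)·(-0.3171) = 1.8746.

Step 4 — take square root: d = √(1.8746) ≈ 1.3691.

d(x, mu) = √(1.8746) ≈ 1.3691


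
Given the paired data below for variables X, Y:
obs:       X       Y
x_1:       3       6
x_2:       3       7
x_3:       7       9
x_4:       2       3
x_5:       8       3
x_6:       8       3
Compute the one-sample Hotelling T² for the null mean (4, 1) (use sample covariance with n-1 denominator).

Step 1 — sample mean vector:
  mean(X) = (3 + 3 + 7 + 2 + 8 + 8) / 6 = 31/6 = 5.1667
  mean(Y) = (6 + 7 + 9 + 3 + 3 + 3) / 6 = 31/6 = 5.1667
  x̄ = (5.1667, 5.1667),  deviation x̄ - mu_0 = (5.1667, 5.1667) - (4, 1) = (1.1667, 4.1667).

Step 2 — sample covariance matrix, S[i,j] = (1/(n-1)) · Σ_k (x_{k,i} - mean_i) · (x_{k,j} - mean_j), divisor n-1 = 5:
  S[X,X] = ((-2.1667)·(-2.1667) + (-2.1667)·(-2.1667) + (1.8333)·(1.8333) + (-3.1667)·(-3.1667) + (2.8333)·(2.8333) + (2.8333)·(2.8333)) / 5 = 38.8333/5 = 7.7667
  S[X,Y] = ((-2.1667)·(0.8333) + (-2.1667)·(1.8333) + (1.8333)·(3.8333) + (-3.1667)·(-2.1667) + (2.8333)·(-2.1667) + (2.8333)·(-2.1667)) / 5 = -4.1667/5 = -0.8333
  S[Y,Y] = ((0.8333)·(0.8333) + (1.8333)·(1.8333) + (3.8333)·(3.8333) + (-2.1667)·(-2.1667) + (-2.1667)·(-2.1667) + (-2.1667)·(-2.1667)) / 5 = 32.8333/5 = 6.5667
  S = [[7.7667, -0.8333],
 [-0.8333, 6.5667]].

Step 3 — invert S. det(S) = 7.7667·6.5667 - (-0.8333)² = 50.3067.
  S^{-1} = (1/det) · [[d, -b], [-b, a]] = [[0.1305, 0.0166],
 [0.0166, 0.1544]].

Step 4 — quadratic form (x̄ - mu_0)^T · S^{-1} · (x̄ - mu_0):
  S^{-1} · (x̄ - mu_0) = (0.2213, 0.6626),
  (x̄ - mu_0)^T · [...] = (1.1667)·(0.2213) + (4.1667)·(0.6626) = 3.019.

Step 5 — scale by n: T² = 6 · 3.019 = 18.1142.

T² ≈ 18.1142


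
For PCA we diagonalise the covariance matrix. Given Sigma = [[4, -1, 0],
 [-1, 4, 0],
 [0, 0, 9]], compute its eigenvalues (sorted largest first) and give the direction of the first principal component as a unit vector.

Step 1 — characteristic polynomial p(λ) = det(λI - Sigma) = λ³ - tr·λ² + c_1·λ - det, where tr = trace, c_1 = sum of the principal 2×2 minors, det = det(Sigma):
  tr = 4 + 4 + 9 = 17,
  c_1 = (4·4 - (-1)²) + (4·9 - (0)²) + (4·9 - (0)²) = 15 + 36 + 36 = 87,
  det = 4·(4·9 - (0)²) - (-1)·((-1)·9 - (0)·(0)) + (0)·((-1)·(0) - 4·(0)) = 4·(36) - (-1)·(-9) + (0)·(0) = 135.
  So p(λ) = λ³ - 17λ² + 87λ - 135.
Step 2 — look for an integer root (rational root theorem: any rational root is an integer divisor of 135). Testing λ = 3:
  p(3) = 27 - 153 + 261 - 135 = 0  ✓
  Dividing out (λ - 3): p(λ) = (λ - 3)(λ² - 14λ + 45).
Step 3 — remaining eigenvalues from the quadratic λ² - 14λ + 45 = 0:
  Δ = 14² - 4·45 = 196 - 180 = 16,  λ = (14 ± √16)/2 = (14 ± 4)/2 = 9 or 5.
  Sorted: λ_1 = 9,  λ_2 = 5,  λ_3 = 3  (check: sum = 17 = tr ✓).

Step 4 — unit eigenvector for λ_1 = 9: v spans the null space of (Sigma - λ_1 I), whose rows are
  r_1 = (-5, -1, 0),  r_2 = (-1, -5, 0),  r_3 = (0, 0, 0).
  v is orthogonal to every row, so take v ∝ r_1 × r_2 = ((-1)·(0) - (0)·(-5), (0)·(-1) - (-5)·(0), (-5)·(-5) - (-1)·(-1)) = (0, 0, 24).
  Rescale (divide by 24): u = (0, 0, 1).
  ||u|| = √((0)² + (0)² + (1)²) = √(1) = 1,  v_1 = u/||u|| ≈ (0, 0, 1) (||v_1|| = 1).

λ_1 = 9,  λ_2 = 5,  λ_3 = 3;  v_1 ≈ (0, 0, 1)


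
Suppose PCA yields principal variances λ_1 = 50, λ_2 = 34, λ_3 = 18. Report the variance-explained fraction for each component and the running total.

Step 1 — total variance = trace(Sigma) = Σ λ_i = 50 + 34 + 18 = 102.

Step 2 — fraction explained by component i = λ_i / Σ λ:
  PC1: 50/102 = 0.4902
  PC2: 34/102 = 0.3333
  PC3: 18/102 = 0.1765

Step 3 — cumulative fraction after k components = (λ_1 + ... + λ_k) / Σ λ:
  k = 1: 50/102 = 0.4902
  k = 2: (50 + 34)/102 = 84/102 = 0.8235
  k = 3: (50 + 34 + 18)/102 = 102/102 = 1

Summary (fraction, with percent):

explained: PC1 0.4902 (49.02%), PC2 0.3333 (33.33%), PC3 0.1765 (17.65%);  cumulative: 0.4902, 0.8235, 1


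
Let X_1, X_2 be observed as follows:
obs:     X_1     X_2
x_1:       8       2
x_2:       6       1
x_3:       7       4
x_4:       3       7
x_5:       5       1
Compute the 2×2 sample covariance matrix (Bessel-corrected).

Step 1 — column means:
  mean(X_1) = (8 + 6 + 7 + 3 + 5) / 5 = 29/5 = 5.8
  mean(X_2) = (2 + 1 + 4 + 7 + 1) / 5 = 15/5 = 3

Step 2 — sample covariance S[i,j] = (1/(n-1)) · Σ_k (x_{k,i} - mean_i) · (x_{k,j} - mean_j), with n-1 = 4.
  S[X_1,X_1] = ((2.2)·(2.2) + (0.2)·(0.2) + (1.2)·(1.2) + (-2.8)·(-2.8) + (-0.8)·(-0.8)) / 4 = 14.8/4 = 3.7
  S[X_1,X_2] = ((2.2)·(-1) + (0.2)·(-2) + (1.2)·(1) + (-2.8)·(4) + (-0.8)·(-2)) / 4 = -11/4 = -2.75
  S[X_2,X_2] = ((-1)·(-1) + (-2)·(-2) + (1)·(1) + (4)·(4) + (-2)·(-2)) / 4 = 26/4 = 6.5

S is symmetric (S[j,i] = S[i,j]). Assembling:

S = [[3.7, -2.75],
 [-2.75, 6.5]]


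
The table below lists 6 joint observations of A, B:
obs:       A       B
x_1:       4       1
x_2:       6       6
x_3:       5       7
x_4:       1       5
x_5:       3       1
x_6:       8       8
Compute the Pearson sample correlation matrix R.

Step 1 — column means:
  mean(A) = (4 + 6 + 5 + 1 + 3 + 8) / 6 = 27/6 = 4.5
  mean(B) = (1 + 6 + 7 + 5 + 1 + 8) / 6 = 28/6 = 4.6667

Step 2 — sample variances and covariances s[i,j] = (1/(n-1)) · Σ_k (x_{k,i} - mean_i) · (x_{k,j} - mean_j), with n-1 = 5:
  s[A,A] = ((-0.5)·(-0.5) + (1.5)·(1.5) + (0.5)·(0.5) + (-3.5)·(-3.5) + (-1.5)·(-1.5) + (3.5)·(3.5)) / 5 = 29.5/5 = 5.9
  s[A,B] = ((-0.5)·(-3.6667) + (1.5)·(1.3333) + (0.5)·(2.3333) + (-3.5)·(0.3333) + (-1.5)·(-3.6667) + (3.5)·(3.3333)) / 5 = 21/5 = 4.2
  s[B,B] = ((-3.6667)·(-3.6667) + (1.3333)·(1.3333) + (2.3333)·(2.3333) + (0.3333)·(0.3333) + (-3.6667)·(-3.6667) + (3.3333)·(3.3333)) / 5 = 45.3333/5 = 9.0667
  Sample standard deviations s_i = √(s[i,i]):
  s(A) = √(5.9) = 2.429
  s(B) = √(9.0667) = 3.0111

Step 3 — r_{ij} = s_{ij} / (s_i · s_j):
  r[A,A] = 1 (diagonal).
  r[A,B] = 4.2 / (2.429 · 3.0111) = 4.2 / 7.3139 = 0.5742
  r[B,B] = 1 (diagonal).

R is symmetric with unit diagonal. Assembling:

R = [[1, 0.5742],
 [0.5742, 1]]


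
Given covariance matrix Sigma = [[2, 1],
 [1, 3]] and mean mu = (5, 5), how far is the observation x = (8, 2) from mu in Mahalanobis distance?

Step 1 — centre the observation: (x - mu) = (3, -3).

Step 2 — invert Sigma. det(Sigma) = 2·3 - (1)² = 5.
  Sigma^{-1} = (1/det) · [[d, -b], [-b, a]] = [[0.6, -0.2],
 [-0.2, 0.4]].

Step 3 — form the quadratic (x - mu)^T · Sigma^{-1} · (x - mu):
  Sigma^{-1} · (x - mu) = (2.4, -1.8).
  (x - mu)^T · [Sigma^{-1} · (x - mu)] = (3)·(2.4) + (-3)·(-1.8) = 12.6.

Step 4 — take square root: d = √(12.6) ≈ 3.5496.

d(x, mu) = √(12.6) ≈ 3.5496


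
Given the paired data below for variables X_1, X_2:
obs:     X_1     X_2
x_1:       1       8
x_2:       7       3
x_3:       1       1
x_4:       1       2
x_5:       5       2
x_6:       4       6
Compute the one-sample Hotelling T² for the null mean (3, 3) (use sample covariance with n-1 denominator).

Step 1 — sample mean vector:
  mean(X_1) = (1 + 7 + 1 + 1 + 5 + 4) / 6 = 19/6 = 3.1667
  mean(X_2) = (8 + 3 + 1 + 2 + 2 + 6) / 6 = 22/6 = 3.6667
  x̄ = (3.1667, 3.6667),  deviation x̄ - mu_0 = (3.1667, 3.6667) - (3, 3) = (0.1667, 0.6667).

Step 2 — sample covariance matrix, S[i,j] = (1/(n-1)) · Σ_k (x_{k,i} - mean_i) · (x_{k,j} - mean_j), divisor n-1 = 5:
  S[X_1,X_1] = ((-2.1667)·(-2.1667) + (3.8333)·(3.8333) + (-2.1667)·(-2.1667) + (-2.1667)·(-2.1667) + (1.8333)·(1.8333) + (0.8333)·(0.8333)) / 5 = 32.8333/5 = 6.5667
  S[X_1,X_2] = ((-2.1667)·(4.3333) + (3.8333)·(-0.6667) + (-2.1667)·(-2.6667) + (-2.1667)·(-1.6667) + (1.8333)·(-1.6667) + (0.8333)·(2.3333)) / 5 = -3.6667/5 = -0.7333
  S[X_2,X_2] = ((4.3333)·(4.3333) + (-0.6667)·(-0.6667) + (-2.6667)·(-2.6667) + (-1.6667)·(-1.6667) + (-1.6667)·(-1.6667) + (2.3333)·(2.3333)) / 5 = 37.3333/5 = 7.4667
  S = [[6.5667, -0.7333],
 [-0.7333, 7.4667]].

Step 3 — invert S. det(S) = 6.5667·7.4667 - (-0.7333)² = 48.4933.
  S^{-1} = (1/det) · [[d, -b], [-b, a]] = [[0.154, 0.0151],
 [0.0151, 0.1354]].

Step 4 — quadratic form (x̄ - mu_0)^T · S^{-1} · (x̄ - mu_0):
  S^{-1} · (x̄ - mu_0) = (0.0357, 0.0928),
  (x̄ - mu_0)^T · [...] = (0.1667)·(0.0357) + (0.6667)·(0.0928) = 0.0678.

Step 5 — scale by n: T² = 6 · 0.0678 = 0.4069.

T² ≈ 0.4069


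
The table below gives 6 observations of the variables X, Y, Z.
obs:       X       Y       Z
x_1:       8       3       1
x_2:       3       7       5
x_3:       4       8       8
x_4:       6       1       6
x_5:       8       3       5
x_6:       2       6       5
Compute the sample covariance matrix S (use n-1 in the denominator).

Step 1 — column means:
  mean(X) = (8 + 3 + 4 + 6 + 8 + 2) / 6 = 31/6 = 5.1667
  mean(Y) = (3 + 7 + 8 + 1 + 3 + 6) / 6 = 28/6 = 4.6667
  mean(Z) = (1 + 5 + 8 + 6 + 5 + 5) / 6 = 30/6 = 5

Step 2 — sample covariance S[i,j] = (1/(n-1)) · Σ_k (x_{k,i} - mean_i) · (x_{k,j} - mean_j), with n-1 = 5.
  S[X,X] = ((2.8333)·(2.8333) + (-2.1667)·(-2.1667) + (-1.1667)·(-1.1667) + (0.8333)·(0.8333) + (2.8333)·(2.8333) + (-3.1667)·(-3.1667)) / 5 = 32.8333/5 = 6.5667
  S[X,Y] = ((2.8333)·(-1.6667) + (-2.1667)·(2.3333) + (-1.1667)·(3.3333) + (0.8333)·(-3.6667) + (2.8333)·(-1.6667) + (-3.1667)·(1.3333)) / 5 = -25.6667/5 = -5.1333
  S[X,Z] = ((2.8333)·(-4) + (-2.1667)·(0) + (-1.1667)·(3) + (0.8333)·(1) + (2.8333)·(0) + (-3.1667)·(0)) / 5 = -14/5 = -2.8
  S[Y,Y] = ((-1.6667)·(-1.6667) + (2.3333)·(2.3333) + (3.3333)·(3.3333) + (-3.6667)·(-3.6667) + (-1.6667)·(-1.6667) + (1.3333)·(1.3333)) / 5 = 37.3333/5 = 7.4667
  S[Y,Z] = ((-1.6667)·(-4) + (2.3333)·(0) + (3.3333)·(3) + (-3.6667)·(1) + (-1.6667)·(0) + (1.3333)·(0)) / 5 = 13/5 = 2.6
  S[Z,Z] = ((-4)·(-4) + (0)·(0) + (3)·(3) + (1)·(1) + (0)·(0) + (0)·(0)) / 5 = 26/5 = 5.2

S is symmetric (S[j,i] = S[i,j]). Assembling:

S = [[6.5667, -5.1333, -2.8],
 [-5.1333, 7.4667, 2.6],
 [-2.8, 2.6, 5.2]]


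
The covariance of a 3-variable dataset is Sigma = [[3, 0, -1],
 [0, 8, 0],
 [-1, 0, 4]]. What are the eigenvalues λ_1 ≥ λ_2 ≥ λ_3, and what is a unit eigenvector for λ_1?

Step 1 — characteristic polynomial p(λ) = det(λI - Sigma) = λ³ - tr·λ² + c_1·λ - det, where tr = trace, c_1 = sum of the principal 2×2 minors, det = det(Sigma):
  tr = 3 + 8 + 4 = 15,
  c_1 = (3·8 - (0)²) + (3·4 - (-1)²) + (8·4 - (0)²) = 24 + 11 + 32 = 67,
  det = 3·(8·4 - (0)²) - (0)·((0)·4 - (0)·(-1)) + (-1)·((0)·(0) - 8·(-1)) = 3·(32) - (0)·(0) + (-1)·(8) = 88.
  So p(λ) = λ³ - 15λ² + 67λ - 88.
Step 2 — look for an integer root (rational root theorem: any rational root is an integer divisor of 88). Testing λ = 8:
  p(8) = 512 - 960 + 536 - 88 = 0  ✓
  Dividing out (λ - 8): p(λ) = (λ - 8)(λ² - 7λ + 11).
Step 3 — remaining eigenvalues from the quadratic λ² - 7λ + 11 = 0:
  Δ = 7² - 4·11 = 49 - 44 = 5,  λ = (7 ± √5)/2 = (7 ± 2.2361)/2 ≈ 4.618 or 2.382.
  Sorted: λ_1 = 8,  λ_2 = 4.618,  λ_3 = 2.382  (check: sum = 15 = tr ✓).

Step 4 — unit eigenvector for λ_1 = 8: v spans the null space of (Sigma - λ_1 I), whose rows are
  r_1 = (-5, 0, -1),  r_2 = (0, 0, 0),  r_3 = (-1, 0, -4).
  v is orthogonal to every row, so take v ∝ r_1 × r_3 = ((0)·(-4) - (-1)·(0), (-1)·(-1) - (-5)·(-4), (-5)·(0) - (0)·(-1)) = (0, -19, 0).
  Rescale (divide by 19; multiply by -1 so the first nonzero entry is positive): u = (0, 1, 0).
  ||u|| = √((0)² + (1)² + (0)²) = √(1) = 1,  v_1 = u/||u|| ≈ (0, 1, 0) (||v_1|| = 1).

λ_1 = 8,  λ_2 = 4.618,  λ_3 = 2.382;  v_1 ≈ (0, 1, 0)


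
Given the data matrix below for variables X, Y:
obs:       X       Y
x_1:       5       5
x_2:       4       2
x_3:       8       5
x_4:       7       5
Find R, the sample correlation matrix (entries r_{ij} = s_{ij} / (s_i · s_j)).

Step 1 — column means:
  mean(X) = (5 + 4 + 8 + 7) / 4 = 24/4 = 6
  mean(Y) = (5 + 2 + 5 + 5) / 4 = 17/4 = 4.25

Step 2 — sample variances and covariances s[i,j] = (1/(n-1)) · Σ_k (x_{k,i} - mean_i) · (x_{k,j} - mean_j), with n-1 = 3:
  s[X,X] = ((-1)·(-1) + (-2)·(-2) + (2)·(2) + (1)·(1)) / 3 = 10/3 = 3.3333
  s[X,Y] = ((-1)·(0.75) + (-2)·(-2.25) + (2)·(0.75) + (1)·(0.75)) / 3 = 6/3 = 2
  s[Y,Y] = ((0.75)·(0.75) + (-2.25)·(-2.25) + (0.75)·(0.75) + (0.75)·(0.75)) / 3 = 6.75/3 = 2.25
  Sample standard deviations s_i = √(s[i,i]):
  s(X) = √(3.3333) = 1.8257
  s(Y) = √(2.25) = 1.5

Step 3 — r_{ij} = s_{ij} / (s_i · s_j):
  r[X,X] = 1 (diagonal).
  r[X,Y] = 2 / (1.8257 · 1.5) = 2 / 2.7386 = 0.7303
  r[Y,Y] = 1 (diagonal).

R is symmetric with unit diagonal. Assembling:

R = [[1, 0.7303],
 [0.7303, 1]]


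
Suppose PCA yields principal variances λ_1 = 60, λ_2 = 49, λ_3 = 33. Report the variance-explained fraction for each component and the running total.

Step 1 — total variance = trace(Sigma) = Σ λ_i = 60 + 49 + 33 = 142.

Step 2 — fraction explained by component i = λ_i / Σ λ:
  PC1: 60/142 = 0.4225
  PC2: 49/142 = 0.3451
  PC3: 33/142 = 0.2324

Step 3 — cumulative fraction after k components = (λ_1 + ... + λ_k) / Σ λ:
  k = 1: 60/142 = 0.4225
  k = 2: (60 + 49)/142 = 109/142 = 0.7676
  k = 3: (60 + 49 + 33)/142 = 142/142 = 1

Summary (fraction, with percent):

explained: PC1 0.4225 (42.25%), PC2 0.3451 (34.51%), PC3 0.2324 (23.24%);  cumulative: 0.4225, 0.7676, 1


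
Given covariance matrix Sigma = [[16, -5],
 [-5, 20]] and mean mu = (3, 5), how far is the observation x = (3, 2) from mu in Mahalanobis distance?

Step 1 — centre the observation: (x - mu) = (0, -3).

Step 2 — invert Sigma. det(Sigma) = 16·20 - (-5)² = 295.
  Sigma^{-1} = (1/det) · [[d, -b], [-b, a]] = [[0.0678, 0.0169],
 [0.0169, 0.0542]].

Step 3 — form the quadratic (x - mu)^T · Sigma^{-1} · (x - mu):
  Sigma^{-1} · (x - mu) = (-0.0508, -0.1627).
  (x - mu)^T · [Sigma^{-1} · (x - mu)] = (0)·(-0.0508) + (-3)·(-0.1627) = 0.4881.

Step 4 — take square root: d = √(0.4881) ≈ 0.6987.

d(x, mu) = √(0.4881) ≈ 0.6987


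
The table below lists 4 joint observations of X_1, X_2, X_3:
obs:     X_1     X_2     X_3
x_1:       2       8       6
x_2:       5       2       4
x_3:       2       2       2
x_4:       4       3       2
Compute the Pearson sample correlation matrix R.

Step 1 — column means:
  mean(X_1) = (2 + 5 + 2 + 4) / 4 = 13/4 = 3.25
  mean(X_2) = (8 + 2 + 2 + 3) / 4 = 15/4 = 3.75
  mean(X_3) = (6 + 4 + 2 + 2) / 4 = 14/4 = 3.5

Step 2 — sample variances and covariances s[i,j] = (1/(n-1)) · Σ_k (x_{k,i} - mean_i) · (x_{k,j} - mean_j), with n-1 = 3:
  s[X_1,X_1] = ((-1.25)·(-1.25) + (1.75)·(1.75) + (-1.25)·(-1.25) + (0.75)·(0.75)) / 3 = 6.75/3 = 2.25
  s[X_1,X_2] = ((-1.25)·(4.25) + (1.75)·(-1.75) + (-1.25)·(-1.75) + (0.75)·(-0.75)) / 3 = -6.75/3 = -2.25
  s[X_1,X_3] = ((-1.25)·(2.5) + (1.75)·(0.5) + (-1.25)·(-1.5) + (0.75)·(-1.5)) / 3 = -1.5/3 = -0.5
  s[X_2,X_2] = ((4.25)·(4.25) + (-1.75)·(-1.75) + (-1.75)·(-1.75) + (-0.75)·(-0.75)) / 3 = 24.75/3 = 8.25
  s[X_2,X_3] = ((4.25)·(2.5) + (-1.75)·(0.5) + (-1.75)·(-1.5) + (-0.75)·(-1.5)) / 3 = 13.5/3 = 4.5
  s[X_3,X_3] = ((2.5)·(2.5) + (0.5)·(0.5) + (-1.5)·(-1.5) + (-1.5)·(-1.5)) / 3 = 11/3 = 3.6667
  Sample standard deviations s_i = √(s[i,i]):
  s(X_1) = √(2.25) = 1.5
  s(X_2) = √(8.25) = 2.8723
  s(X_3) = √(3.6667) = 1.9149

Step 3 — r_{ij} = s_{ij} / (s_i · s_j):
  r[X_1,X_1] = 1 (diagonal).
  r[X_1,X_2] = -2.25 / (1.5 · 2.8723) = -2.25 / 4.3084 = -0.5222
  r[X_1,X_3] = -0.5 / (1.5 · 1.9149) = -0.5 / 2.8723 = -0.1741
  r[X_2,X_2] = 1 (diagonal).
  r[X_2,X_3] = 4.5 / (2.8723 · 1.9149) = 4.5 / 5.5 = 0.8182
  r[X_3,X_3] = 1 (diagonal).

R is symmetric with unit diagonal. Assembling:

R = [[1, -0.5222, -0.1741],
 [-0.5222, 1, 0.8182],
 [-0.1741, 0.8182, 1]]


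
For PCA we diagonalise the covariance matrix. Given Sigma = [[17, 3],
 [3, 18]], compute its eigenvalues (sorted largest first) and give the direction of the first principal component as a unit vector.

Step 1 — characteristic polynomial of 2×2 Sigma:
  det(Sigma - λI) = λ² - trace · λ + det = 0.
  trace = 17 + 18 = 35, det = 17·18 - (3)² = 297.
Step 2 — discriminant:
  Δ = trace² - 4·det = 1225 - 1188 = 37.
Step 3 — eigenvalues:
  λ = (trace ± √Δ)/2 = (35 ± 6.0828)/2,
  λ_1 = 20.5414,  λ_2 = 14.4586.

Step 4 — unit eigenvector for λ_1: solve (Sigma - λ_1 I)v = 0. First row:
  (17 - 20.5414)·v_x + (3)·v_y = 0, i.e. (-3.5414)·v_x + (3)·v_y = 0,
  so v ∝ (b, λ_1 - a) = (3, 3.5414) = u.
  ||u|| = √((3)² + (3.5414)²) = √(21.5414) ≈ 4.6413,
  v_1 = u/||u|| ≈ (0.6464, 0.763) (||v_1|| = 1).

λ_1 = 20.5414,  λ_2 = 14.4586;  v_1 ≈ (0.6464, 0.763)


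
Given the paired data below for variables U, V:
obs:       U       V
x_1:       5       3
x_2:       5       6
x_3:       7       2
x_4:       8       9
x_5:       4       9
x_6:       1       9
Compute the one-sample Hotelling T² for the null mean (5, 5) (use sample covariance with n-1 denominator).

Step 1 — sample mean vector:
  mean(U) = (5 + 5 + 7 + 8 + 4 + 1) / 6 = 30/6 = 5
  mean(V) = (3 + 6 + 2 + 9 + 9 + 9) / 6 = 38/6 = 6.3333
  x̄ = (5, 6.3333),  deviation x̄ - mu_0 = (5, 6.3333) - (5, 5) = (0, 1.3333).

Step 2 — sample covariance matrix, S[i,j] = (1/(n-1)) · Σ_k (x_{k,i} - mean_i) · (x_{k,j} - mean_j), divisor n-1 = 5:
  S[U,U] = ((0)·(0) + (0)·(0) + (2)·(2) + (3)·(3) + (-1)·(-1) + (-4)·(-4)) / 5 = 30/5 = 6
  S[U,V] = ((0)·(-3.3333) + (0)·(-0.3333) + (2)·(-4.3333) + (3)·(2.6667) + (-1)·(2.6667) + (-4)·(2.6667)) / 5 = -14/5 = -2.8
  S[V,V] = ((-3.3333)·(-3.3333) + (-0.3333)·(-0.3333) + (-4.3333)·(-4.3333) + (2.6667)·(2.6667) + (2.6667)·(2.6667) + (2.6667)·(2.6667)) / 5 = 51.3333/5 = 10.2667
  S = [[6, -2.8],
 [-2.8, 10.2667]].

Step 3 — invert S. det(S) = 6·10.2667 - (-2.8)² = 53.76.
  S^{-1} = (1/det) · [[d, -b], [-b, a]] = [[0.191, 0.0521],
 [0.0521, 0.1116]].

Step 4 — quadratic form (x̄ - mu_0)^T · S^{-1} · (x̄ - mu_0):
  S^{-1} · (x̄ - mu_0) = (0.0694, 0.1488),
  (x̄ - mu_0)^T · [...] = (0)·(0.0694) + (1.3333)·(0.1488) = 0.1984.

Step 5 — scale by n: T² = 6 · 0.1984 = 1.1905.

T² ≈ 1.1905


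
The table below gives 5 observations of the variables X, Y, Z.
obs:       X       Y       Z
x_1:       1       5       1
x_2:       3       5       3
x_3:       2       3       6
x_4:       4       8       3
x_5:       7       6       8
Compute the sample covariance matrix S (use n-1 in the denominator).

Step 1 — column means:
  mean(X) = (1 + 3 + 2 + 4 + 7) / 5 = 17/5 = 3.4
  mean(Y) = (5 + 5 + 3 + 8 + 6) / 5 = 27/5 = 5.4
  mean(Z) = (1 + 3 + 6 + 3 + 8) / 5 = 21/5 = 4.2

Step 2 — sample covariance S[i,j] = (1/(n-1)) · Σ_k (x_{k,i} - mean_i) · (x_{k,j} - mean_j), with n-1 = 4.
  S[X,X] = ((-2.4)·(-2.4) + (-0.4)·(-0.4) + (-1.4)·(-1.4) + (0.6)·(0.6) + (3.6)·(3.6)) / 4 = 21.2/4 = 5.3
  S[X,Y] = ((-2.4)·(-0.4) + (-0.4)·(-0.4) + (-1.4)·(-2.4) + (0.6)·(2.6) + (3.6)·(0.6)) / 4 = 8.2/4 = 2.05
  S[X,Z] = ((-2.4)·(-3.2) + (-0.4)·(-1.2) + (-1.4)·(1.8) + (0.6)·(-1.2) + (3.6)·(3.8)) / 4 = 18.6/4 = 4.65
  S[Y,Y] = ((-0.4)·(-0.4) + (-0.4)·(-0.4) + (-2.4)·(-2.4) + (2.6)·(2.6) + (0.6)·(0.6)) / 4 = 13.2/4 = 3.3
  S[Y,Z] = ((-0.4)·(-3.2) + (-0.4)·(-1.2) + (-2.4)·(1.8) + (2.6)·(-1.2) + (0.6)·(3.8)) / 4 = -3.4/4 = -0.85
  S[Z,Z] = ((-3.2)·(-3.2) + (-1.2)·(-1.2) + (1.8)·(1.8) + (-1.2)·(-1.2) + (3.8)·(3.8)) / 4 = 30.8/4 = 7.7

S is symmetric (S[j,i] = S[i,j]). Assembling:

S = [[5.3, 2.05, 4.65],
 [2.05, 3.3, -0.85],
 [4.65, -0.85, 7.7]]


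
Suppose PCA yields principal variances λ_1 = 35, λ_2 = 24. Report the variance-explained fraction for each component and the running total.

Step 1 — total variance = trace(Sigma) = Σ λ_i = 35 + 24 = 59.

Step 2 — fraction explained by component i = λ_i / Σ λ:
  PC1: 35/59 = 0.5932
  PC2: 24/59 = 0.4068

Step 3 — cumulative fraction after k components = (λ_1 + ... + λ_k) / Σ λ:
  k = 1: 35/59 = 0.5932
  k = 2: (35 + 24)/59 = 59/59 = 1

Summary (fraction, with percent):

explained: PC1 0.5932 (59.32%), PC2 0.4068 (40.68%);  cumulative: 0.5932, 1


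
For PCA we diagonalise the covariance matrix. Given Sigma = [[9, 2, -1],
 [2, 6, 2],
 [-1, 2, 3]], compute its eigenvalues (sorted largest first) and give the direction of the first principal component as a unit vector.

Step 1 — characteristic polynomial p(λ) = det(λI - Sigma) = λ³ - tr·λ² + c_1·λ - det, where tr = trace, c_1 = sum of the principal 2×2 minors, det = det(Sigma):
  tr = 9 + 6 + 3 = 18,
  c_1 = (9·6 - (2)²) + (9·3 - (-1)²) + (6·3 - (2)²) = 50 + 26 + 14 = 90,
  det = 9·(6·3 - (2)²) - (2)·((2)·3 - (2)·(-1)) + (-1)·((2)·(2) - 6·(-1)) = 9·(14) - (2)·(8) + (-1)·(10) = 100.
  So p(λ) = λ³ - 18λ² + 90λ - 100.
Step 2 — look for an integer root (rational root theorem: any rational root is an integer divisor of 100). Testing λ = 10:
  p(10) = 1000 - 1800 + 900 - 100 = 0  ✓
  Dividing out (λ - 10): p(λ) = (λ - 10)(λ² - 8λ + 10).
Step 3 — remaining eigenvalues from the quadratic λ² - 8λ + 10 = 0:
  Δ = 8² - 4·10 = 64 - 40 = 24,  λ = (8 ± √24)/2 = (8 ± 4.899)/2 ≈ 6.4495 or 1.5505.
  Sorted: λ_1 = 10,  λ_2 = 6.4495,  λ_3 = 1.5505  (check: sum = 18 = tr ✓).

Step 4 — unit eigenvector for λ_1 = 10: v spans the null space of (Sigma - λ_1 I), whose rows are
  r_1 = (-1, 2, -1),  r_2 = (2, -4, 2),  r_3 = (-1, 2, -7).
  v is orthogonal to every row, so take v ∝ r_1 × r_3 = ((2)·(-7) - (-1)·(2), (-1)·(-1) - (-1)·(-7), (-1)·(2) - (2)·(-1)) = (-12, -6, 0).
  Rescale (divide by 6; multiply by -1 so the first nonzero entry is positive): u = (2, 1, 0).
  ||u|| = √((2)² + (1)² + (0)²) = √(5) ≈ 2.2361,  v_1 = u/||u|| ≈ (0.8944, 0.4472, 0) (||v_1|| = 1).

λ_1 = 10,  λ_2 = 6.4495,  λ_3 = 1.5505;  v_1 ≈ (0.8944, 0.4472, 0)


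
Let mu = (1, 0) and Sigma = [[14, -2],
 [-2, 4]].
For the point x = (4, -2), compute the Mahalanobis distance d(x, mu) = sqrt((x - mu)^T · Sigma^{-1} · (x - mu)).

Step 1 — centre the observation: (x - mu) = (3, -2).

Step 2 — invert Sigma. det(Sigma) = 14·4 - (-2)² = 52.
  Sigma^{-1} = (1/det) · [[d, -b], [-b, a]] = [[0.0769, 0.0385],
 [0.0385, 0.2692]].

Step 3 — form the quadratic (x - mu)^T · Sigma^{-1} · (x - mu):
  Sigma^{-1} · (x - mu) = (0.1538, -0.4231).
  (x - mu)^T · [Sigma^{-1} · (x - mu)] = (3)·(0.1538) + (-2)·(-0.4231) = 1.3077.

Step 4 — take square root: d = √(1.3077) ≈ 1.1435.

d(x, mu) = √(1.3077) ≈ 1.1435


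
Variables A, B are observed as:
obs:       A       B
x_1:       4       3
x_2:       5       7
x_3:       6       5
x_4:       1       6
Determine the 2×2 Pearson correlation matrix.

Step 1 — column means:
  mean(A) = (4 + 5 + 6 + 1) / 4 = 16/4 = 4
  mean(B) = (3 + 7 + 5 + 6) / 4 = 21/4 = 5.25

Step 2 — sample variances and covariances s[i,j] = (1/(n-1)) · Σ_k (x_{k,i} - mean_i) · (x_{k,j} - mean_j), with n-1 = 3:
  s[A,A] = ((0)·(0) + (1)·(1) + (2)·(2) + (-3)·(-3)) / 3 = 14/3 = 4.6667
  s[A,B] = ((0)·(-2.25) + (1)·(1.75) + (2)·(-0.25) + (-3)·(0.75)) / 3 = -1/3 = -0.3333
  s[B,B] = ((-2.25)·(-2.25) + (1.75)·(1.75) + (-0.25)·(-0.25) + (0.75)·(0.75)) / 3 = 8.75/3 = 2.9167
  Sample standard deviations s_i = √(s[i,i]):
  s(A) = √(4.6667) = 2.1602
  s(B) = √(2.9167) = 1.7078

Step 3 — r_{ij} = s_{ij} / (s_i · s_j):
  r[A,A] = 1 (diagonal).
  r[A,B] = -0.3333 / (2.1602 · 1.7078) = -0.3333 / 3.6893 = -0.0904
  r[B,B] = 1 (diagonal).

R is symmetric with unit diagonal. Assembling:

R = [[1, -0.0904],
 [-0.0904, 1]]


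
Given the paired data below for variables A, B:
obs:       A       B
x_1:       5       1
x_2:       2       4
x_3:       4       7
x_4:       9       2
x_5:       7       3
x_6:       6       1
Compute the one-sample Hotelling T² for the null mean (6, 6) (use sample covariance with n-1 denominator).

Step 1 — sample mean vector:
  mean(A) = (5 + 2 + 4 + 9 + 7 + 6) / 6 = 33/6 = 5.5
  mean(B) = (1 + 4 + 7 + 2 + 3 + 1) / 6 = 18/6 = 3
  x̄ = (5.5, 3),  deviation x̄ - mu_0 = (5.5, 3) - (6, 6) = (-0.5, -3).

Step 2 — sample covariance matrix, S[i,j] = (1/(n-1)) · Σ_k (x_{k,i} - mean_i) · (x_{k,j} - mean_j), divisor n-1 = 5:
  S[A,A] = ((-0.5)·(-0.5) + (-3.5)·(-3.5) + (-1.5)·(-1.5) + (3.5)·(3.5) + (1.5)·(1.5) + (0.5)·(0.5)) / 5 = 29.5/5 = 5.9
  S[A,B] = ((-0.5)·(-2) + (-3.5)·(1) + (-1.5)·(4) + (3.5)·(-1) + (1.5)·(0) + (0.5)·(-2)) / 5 = -13/5 = -2.6
  S[B,B] = ((-2)·(-2) + (1)·(1) + (4)·(4) + (-1)·(-1) + (0)·(0) + (-2)·(-2)) / 5 = 26/5 = 5.2
  S = [[5.9, -2.6],
 [-2.6, 5.2]].

Step 3 — invert S. det(S) = 5.9·5.2 - (-2.6)² = 23.92.
  S^{-1} = (1/det) · [[d, -b], [-b, a]] = [[0.2174, 0.1087],
 [0.1087, 0.2467]].

Step 4 — quadratic form (x̄ - mu_0)^T · S^{-1} · (x̄ - mu_0):
  S^{-1} · (x̄ - mu_0) = (-0.4348, -0.7943),
  (x̄ - mu_0)^T · [...] = (-0.5)·(-0.4348) + (-3)·(-0.7943) = 2.6003.

Step 5 — scale by n: T² = 6 · 2.6003 = 15.602.

T² ≈ 15.602
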